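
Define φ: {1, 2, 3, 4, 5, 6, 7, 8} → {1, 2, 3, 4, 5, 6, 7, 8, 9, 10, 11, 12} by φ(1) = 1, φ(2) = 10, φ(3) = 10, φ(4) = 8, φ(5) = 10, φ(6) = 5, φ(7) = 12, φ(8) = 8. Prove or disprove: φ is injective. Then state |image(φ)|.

5

φ(2) = 10 = φ(3) with 2 ≠ 3, so φ is not injective.
The image of φ is {1, 5, 8, 10, 12}, which has 5 elements.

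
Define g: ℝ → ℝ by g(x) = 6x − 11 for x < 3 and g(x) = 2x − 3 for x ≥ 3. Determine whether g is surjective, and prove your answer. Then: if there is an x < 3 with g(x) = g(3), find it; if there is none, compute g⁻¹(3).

7/3

Both pieces are strictly increasing (slopes 6 and 2), so each is injective on its own interval.
The left piece maps (−∞, 3) onto (−∞, 7); the right piece maps [3, ∞) onto [3, ∞).
The union (−∞, 7) ∪ [3, ∞) covers ℝ, so g is surjective.
For the follow-up: the images overlap, so an x < 3 with g(x) = g(3) exists. g(3) = 3; solving 6x − 11 = 3 for x < 3 gives x = (3 + 11)/6 = 7/3.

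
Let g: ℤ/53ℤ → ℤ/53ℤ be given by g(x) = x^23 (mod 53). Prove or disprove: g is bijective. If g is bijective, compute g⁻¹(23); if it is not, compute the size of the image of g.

30

Since 53 is prime, the nonzero elements of ℤ/53ℤ form a cyclic group of order 52.
As gcd(23, 52) = 1, raising to the 23rd power is a bijection on this group: if u^23 ≡ v^23 then (uv^{−1})^23 = 1, and the only element of order dividing gcd(23, 52) = 1 is 1, so u = v.
With g(0) = 0 this makes g injective on all of ℤ/53ℤ, hence bijective (finite equal-size domain and codomain). In particular g is bijective.
Since g is bijective, we find the preimage of 23. The inverse of x ↦ x^23 on (ℤ/53ℤ)^× is x ↦ x^43, because 23·43 = 989 = 19·52 + 1 ≡ 1 (mod 52) and x^{52} = 1 for x ≠ 0 (Fermat). So g⁻¹(23) = 23^43 mod 53.
Repeated squaring mod 53: 23^1 ≡ 23, 23^2 ≡ 23² = 529 ≡ 52, 23^4 ≡ 52² = 2704 ≡ 1, 23^8 ≡ 1² = 1, 23^16 ≡ 1² = 1, 23^32 ≡ 1² = 1. Since 43 = 32 + 8 + 2 + 1, 23^43 ≡ 1·1·52·23: 1·1 = 1, then 1·52 = 52, then 52·23 = 1196 ≡ 30. So 23^43 ≡ 30 (mod 53).
Hence g⁻¹(23) = 30.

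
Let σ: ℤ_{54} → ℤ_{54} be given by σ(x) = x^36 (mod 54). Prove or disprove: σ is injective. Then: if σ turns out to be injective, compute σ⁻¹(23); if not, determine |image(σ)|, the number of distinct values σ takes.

4

σ(2): Repeated squaring mod 54: 2^1 ≡ 2, 2^2 ≡ 2² = 4, 2^4 ≡ 4² = 16, 2^8 ≡ 16² = 256 ≡ 40, 2^16 ≡ 40² = 1600 ≡ 34, 2^32 ≡ 34² = 1156 ≡ 22. Since 36 = 32 + 4, 2^36 ≡ 22·16: 22·16 = 352 ≡ 28. So 2^36 ≡ 28 (mod 54).
σ(4): Repeated squaring mod 54: 4^1 ≡ 4, 4^2 ≡ 4² = 16, 4^4 ≡ 16² = 256 ≡ 40, 4^8 ≡ 40² = 1600 ≡ 34, 4^16 ≡ 34² = 1156 ≡ 22, 4^32 ≡ 22² = 484 ≡ 52. Since 36 = 32 + 4, 4^36 ≡ 52·40: 52·40 = 2080 ≡ 28. So 4^36 ≡ 28 (mod 54).
So σ(2) = σ(4) = 28 while 2 ≠ 4, so σ is not injective.
Since σ is not injective, we determine |image(σ)|. Computing x^36 mod 54 for each x (by repeated squaring, reducing mod 54 at every step), the values σ(0), σ(1), …, σ(53) are: 0, 1, 28, 27, 28, 1, 0, 1, 28, 27, 28, 1, 0, 1, 28, 27, 28, 1, 0, 1, 28, 27, 28, 1, 0, 1, 28, 27, 28, 1, 0, 1, 28, 27, 28, 1, 0, 1, 28, 27, 28, 1, 0, 1, 28, 27, 28, 1, 0, 1, 28, 27, 28, 1.
The distinct values are {0, 1, 27, 28}; there are 4 of them.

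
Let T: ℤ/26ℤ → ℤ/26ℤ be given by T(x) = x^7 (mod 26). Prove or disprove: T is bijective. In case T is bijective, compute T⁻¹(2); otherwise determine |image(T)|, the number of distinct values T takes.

24

Computing x^7 mod 26 for each x (by repeated squaring, reducing mod 26 at every step), the values T(0), T(1), …, T(25) are: 0, 1, 24, 3, 4, 21, 20, 19, 18, 9, 10, 15, 12, 13, 14, 11, 16, 17, 8, 7, 6, 5, 22, 23, 2, 25.
Every element of ℤ/26ℤ appears exactly once in this list, so T is a bijection, and in particular bijective.
Since T is bijective, we read off the preimage of 2 from the same table: T(24) = 2, so T⁻¹(2) = 24.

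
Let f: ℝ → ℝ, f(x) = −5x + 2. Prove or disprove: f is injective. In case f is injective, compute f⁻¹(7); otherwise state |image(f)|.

-1

Recall that f is injective when f(u) = f(v) forces u = v.
Suppose f(u) = f(v). Then −5u + 2 = −5v + 2, therefore −5u = −5v, thus u = v.
Therefore f is injective.
Since f is injective, we compute f⁻¹(7) = (7 − 2)/(−5) = −1.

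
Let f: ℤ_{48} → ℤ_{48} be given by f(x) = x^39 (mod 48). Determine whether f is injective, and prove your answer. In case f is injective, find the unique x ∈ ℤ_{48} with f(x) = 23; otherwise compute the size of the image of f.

f(0) = 0^39 = 0.
f(6): Repeated squaring mod 48: 6^1 ≡ 6, 6^2 ≡ 6² = 36, 6^4 ≡ 36² = 1296 ≡ 0, 6^8 ≡ 0² = 0, 6^16 ≡ 0² = 0, 6^32 ≡ 0² = 0. Since 39 = 32 + 4 + 2 + 1, 6^39 ≡ 0·0·36·6: 0·0 = 0, then 0·36 = 0, then 0·6 = 0. So 6^39 ≡ 0 (mod 48).
So f(0) = f(6) = 0 while 0 ≠ 6, hence f is not injective.
Since f is not injective, we determine |image(f)|. Computing x^39 mod 48 for each x (by repeated squaring, reducing mod 48 at every step), the values f(0), f(1), …, f(47) are: 0, 1, 32, 27, 16, 29, 0, 7, 32, 9, 16, 35, 0, 37, 32, 15, 16, 17, 0, 43, 32, 45, 16, 23, 0, 25, 32, 3, 16, 5, 0, 31, 32, 33, 16, 11, 0, 13, 32, 39, 16, 41, 0, 19, 32, 21, 16, 47.
The distinct values are {0, 1, 3, 5, 7, 9, 11, 13, 15, 16, 17, 19, 21, 23, 25, 27, 29, 31, 32, 33, 35, 37, 39, 41, 43, 45, 47}; there are 27 of them.

27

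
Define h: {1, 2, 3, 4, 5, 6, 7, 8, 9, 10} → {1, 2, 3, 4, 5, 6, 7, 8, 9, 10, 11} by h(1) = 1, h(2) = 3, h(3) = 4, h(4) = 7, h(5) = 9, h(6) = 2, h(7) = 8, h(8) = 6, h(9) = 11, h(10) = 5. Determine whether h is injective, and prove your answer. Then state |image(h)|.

The values h(1), …, h(10) are 1, 3, 4, 7, 9, 2, 8, 6, 11, 5 — all distinct.
So h(a) = h(b) only when a = b, and h is injective.
The image of h is {1, 2, 3, 4, 5, 6, 7, 8, 9, 11}, which has 10 elements.

10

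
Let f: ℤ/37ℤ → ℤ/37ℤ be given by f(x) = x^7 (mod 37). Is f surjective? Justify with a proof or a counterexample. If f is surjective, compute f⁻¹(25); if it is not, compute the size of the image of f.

21

Since 37 is prime, the nonzero elements of ℤ/37ℤ form a cyclic group of order 36.
As gcd(7, 36) = 1, raising to the 7th power is a bijection on this group: if s^7 ≡ t^7 then (st^{−1})^7 = 1, and the only element of order dividing gcd(7, 36) = 1 is 1, so s = t.
With f(0) = 0 this makes f injective on all of ℤ/37ℤ, hence bijective (finite equal-size domain and codomain). In particular f is surjective.
Since f is surjective, we find the preimage of 25. The inverse of x ↦ x^7 on (ℤ/37ℤ)^× is x ↦ x^31, because 7·31 = 217 = 6·36 + 1 ≡ 1 (mod 36) and x^{36} = 1 for x ≠ 0 (Fermat). So f⁻¹(25) = 25^31 mod 37.
Repeated squaring mod 37: 25^1 ≡ 25, 25^2 ≡ 25² = 625 ≡ 33, 25^4 ≡ 33² = 1089 ≡ 16, 25^8 ≡ 16² = 256 ≡ 34, 25^16 ≡ 34² = 1156 ≡ 9. Since 31 = 16 + 8 + 4 + 2 + 1, 25^31 ≡ 9·34·16·33·25: 9·34 = 306 ≡ 10, then 10·16 = 160 ≡ 12, then 12·33 = 396 ≡ 26, then 26·25 = 650 ≡ 21. So 25^31 ≡ 21 (mod 37).
Hence f⁻¹(25) = 21.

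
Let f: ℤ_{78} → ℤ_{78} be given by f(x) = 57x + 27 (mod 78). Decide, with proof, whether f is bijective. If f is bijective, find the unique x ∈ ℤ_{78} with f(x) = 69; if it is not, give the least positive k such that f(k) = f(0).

26

Recall that injectivity means: for all a, b in the domain, f(a) = f(b) implies a = b.
We have gcd(57, 78) = 3 > 1. Taking a = 0 and b = 26: f(0) = 27 and f(26) = 57·26 + 27 = 1509 ≡ 27 (mod 78).
So f(0) = f(26) while 0 ≠ 26, therefore f is not injective, hence not bijective.
Since f is not bijective, we find the least positive k with f(k) = f(0): this means 57k ≡ 0 (mod 78), i.e. 78 ∣ 57k. Since gcd(57, 78) = 3, dividing through by 3 this holds exactly when 26 ∣ 19k, and as gcd(19, 26) = 1, exactly when 26 ∣ k.
The smallest positive such k is 26.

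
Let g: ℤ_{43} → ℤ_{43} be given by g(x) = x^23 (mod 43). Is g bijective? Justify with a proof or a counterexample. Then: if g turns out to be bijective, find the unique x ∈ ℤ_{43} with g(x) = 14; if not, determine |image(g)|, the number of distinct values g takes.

Since 43 is prime, the nonzero elements of ℤ_{43} form a cyclic group of order 42.
As gcd(23, 42) = 1, raising to the 23rd power is a bijection on this group: if u^23 ≡ v^23 then (uv^{−1})^23 = 1, and the only element of order dividing gcd(23, 42) = 1 is 1, so u = v.
With g(0) = 0 this makes g injective on all of ℤ_{43}, hence bijective (finite equal-size domain and codomain). In particular g is bijective.
Since g is bijective, we find the preimage of 14. The inverse of x ↦ x^23 on (ℤ_{43})^× is x ↦ x^11, because 23·11 = 253 = 6·42 + 1 ≡ 1 (mod 42) and x^{42} = 1 for x ≠ 0 (Fermat). So g⁻¹(14) = 14^11 mod 43.
Repeated squaring mod 43: 14^1 ≡ 14, 14^2 ≡ 14² = 196 ≡ 24, 14^4 ≡ 24² = 576 ≡ 17, 14^8 ≡ 17² = 289 ≡ 31. Since 11 = 8 + 2 + 1, 14^11 ≡ 31·24·14: 31·24 = 744 ≡ 13, then 13·14 = 182 ≡ 10. So 14^11 ≡ 10 (mod 43).
Hence g⁻¹(14) = 10.

10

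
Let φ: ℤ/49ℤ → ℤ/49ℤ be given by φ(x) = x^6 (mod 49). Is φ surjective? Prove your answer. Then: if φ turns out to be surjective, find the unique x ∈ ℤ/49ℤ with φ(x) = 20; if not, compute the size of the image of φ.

φ(3): Repeated squaring mod 49: 3^1 ≡ 3, 3^2 ≡ 3² = 9, 3^4 ≡ 9² = 81 ≡ 32. Since 6 = 4 + 2, 3^6 ≡ 32·9: 32·9 = 288 ≡ 43. So 3^6 ≡ 43 (mod 49).
φ(5): Repeated squaring mod 49: 5^1 ≡ 5, 5^2 ≡ 5² = 25, 5^4 ≡ 25² = 625 ≡ 37. Since 6 = 4 + 2, 5^6 ≡ 37·25: 37·25 = 925 ≡ 43. So 5^6 ≡ 43 (mod 49).
So φ(3) = φ(5) = 43 while 3 ≠ 5, thus φ is not injective.
A non-injective map from the 49-element set ℤ/49ℤ to itself takes at most 48 distinct values, so it cannot be surjective. Therefore φ is not surjective.
Since φ is not surjective, we determine |image(φ)|. Computing x^6 mod 49 for each x (by repeated squaring, reducing mod 49 at every step), the values φ(0), φ(1), …, φ(48) are: 0, 1, 15, 43, 29, 43, 8, 0, 43, 36, 8, 15, 22, 15, 0, 36, 8, 22, 1, 1, 22, 0, 29, 29, 36, 36, 29, 29, 0, 22, 1, 1, 22, 8, 36, 0, 15, 22, 15, 8, 36, 43, 0, 8, 43, 29, 43, 15, 1.
The distinct values are {0, 1, 8, 15, 22, 29, 36, 43}; there are 8 of them.

8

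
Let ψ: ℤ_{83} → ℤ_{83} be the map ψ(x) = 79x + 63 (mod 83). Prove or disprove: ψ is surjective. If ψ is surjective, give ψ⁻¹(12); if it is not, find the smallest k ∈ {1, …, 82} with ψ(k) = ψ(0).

Since gcd(79, 83) = 1, 79 is invertible modulo 83. Euclid's algorithm: 83 = 1·79 + 4, 79 = 19·4 + 3, 4 = 1·3 + 1; back-substituting gives 1 = 62·79 − 59·83, so 79⁻¹ ≡ 62 (mod 83).
For any y ∈ ℤ_{83}, x = 62(y − 63) mod 83 satisfies ψ(x) = 79·62(y − 63) + 63 ≡ y (since 79·62 ≡ 1 mod 83). So every y has a preimage.
Therefore ψ is surjective.
Since ψ is surjective, we find ψ⁻¹(12): we need 79x ≡ 12 − 63 ≡ 32 (mod 83). Using 79⁻¹ = 62: x ≡ 62·32 = 1984 = 23·83 + 75, so x = 75.
Check: ψ(75) = 79·75 + 63 = 5988 = 72·83 + 12 ≡ 12 (mod 83).

75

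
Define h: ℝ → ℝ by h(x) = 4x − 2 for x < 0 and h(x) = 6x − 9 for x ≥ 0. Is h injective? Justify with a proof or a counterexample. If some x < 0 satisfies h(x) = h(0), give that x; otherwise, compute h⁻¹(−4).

-7/4

Both pieces are strictly increasing (slopes 4 and 6), so each is injective on its own interval.
The left piece maps (−∞, 0) onto (−∞, −2); the right piece maps [0, ∞) onto [−9, ∞).
These images overlap. In particular h(0) = −9 (right piece), and solving 4x − 2 = −9 on the left piece gives x = −7/4 < 0.
So h(−7/4) = h(0) with −7/4 ≠ 0, and h is not injective. This x = −7/4 is the requested value below 0.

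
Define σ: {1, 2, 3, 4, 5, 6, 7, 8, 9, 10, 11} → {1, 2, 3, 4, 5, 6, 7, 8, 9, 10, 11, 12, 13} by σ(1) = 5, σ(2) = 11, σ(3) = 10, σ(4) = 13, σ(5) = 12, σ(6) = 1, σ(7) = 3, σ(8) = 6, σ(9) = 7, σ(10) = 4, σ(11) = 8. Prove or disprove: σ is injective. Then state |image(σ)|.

The values σ(1), …, σ(11) are 5, 11, 10, 13, 12, 1, 3, 6, 7, 4, 8 — all distinct.
So σ(u) = σ(v) only when u = v, and σ is injective.
The image of σ is {1, 3, 4, 5, 6, 7, 8, 10, 11, 12, 13}, which has 11 elements.

11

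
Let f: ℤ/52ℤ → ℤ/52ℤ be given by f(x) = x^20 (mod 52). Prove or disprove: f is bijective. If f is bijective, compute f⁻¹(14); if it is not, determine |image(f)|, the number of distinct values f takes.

f(1) = 1^20 = 1.
f(5): Repeated squaring mod 52: 5^1 ≡ 5, 5^2 ≡ 5² = 25, 5^4 ≡ 25² = 625 ≡ 1, 5^8 ≡ 1² = 1, 5^16 ≡ 1² = 1. Since 20 = 16 + 4, 5^20 ≡ 1·1: 1·1 = 1. So 5^20 ≡ 1 (mod 52).
So f(1) = f(5) = 1 while 1 ≠ 5, hence f is not injective, hence not bijective.
Since f is not bijective, we determine |image(f)|. Computing x^20 mod 52 for each x (by repeated squaring, reducing mod 52 at every step), the values f(0), f(1), …, f(51) are: 0, 1, 48, 9, 16, 1, 16, 29, 40, 29, 48, 9, 40, 13, 40, 9, 48, 29, 40, 29, 16, 1, 16, 9, 48, 1, 0, 1, 48, 9, 16, 1, 16, 29, 40, 29, 48, 9, 40, 13, 40, 9, 48, 29, 40, 29, 16, 1, 16, 9, 48, 1.
The distinct values are {0, 1, 9, 13, 16, 29, 40, 48}; there are 8 of them.

8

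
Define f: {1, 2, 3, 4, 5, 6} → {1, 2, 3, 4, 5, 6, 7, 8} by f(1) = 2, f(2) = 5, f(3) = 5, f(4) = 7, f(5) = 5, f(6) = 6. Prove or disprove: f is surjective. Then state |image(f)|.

4

No element maps to 1, so f is not surjective.
The image of f is {2, 5, 6, 7}, which has 4 elements.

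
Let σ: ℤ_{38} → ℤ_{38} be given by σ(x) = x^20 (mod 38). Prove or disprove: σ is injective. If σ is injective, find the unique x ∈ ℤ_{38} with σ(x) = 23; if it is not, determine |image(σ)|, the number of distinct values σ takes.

20

σ(18): Repeated squaring mod 38: 18^1 ≡ 18, 18^2 ≡ 18² = 324 ≡ 20, 18^4 ≡ 20² = 400 ≡ 20, 18^8 ≡ 20² = 400 ≡ 20, 18^16 ≡ 20² = 400 ≡ 20. Since 20 = 16 + 4, 18^20 ≡ 20·20: 20·20 = 400 ≡ 20. So 18^20 ≡ 20 (mod 38).
σ(20): Repeated squaring mod 38: 20^1 ≡ 20, 20^2 ≡ 20² = 400 ≡ 20, 20^4 ≡ 20² = 400 ≡ 20, 20^8 ≡ 20² = 400 ≡ 20, 20^16 ≡ 20² = 400 ≡ 20. Since 20 = 16 + 4, 20^20 ≡ 20·20: 20·20 = 400 ≡ 20. So 20^20 ≡ 20 (mod 38).
So σ(18) = σ(20) = 20 while 18 ≠ 20, therefore σ is not injective.
Since σ is not injective, we determine |image(σ)|. Computing x^20 mod 38 for each x (by repeated squaring, reducing mod 38 at every step), the values σ(0), σ(1), …, σ(37) are: 0, 1, 4, 9, 16, 25, 36, 11, 26, 5, 24, 7, 30, 17, 6, 35, 28, 23, 20, 19, 20, 23, 28, 35, 6, 17, 30, 7, 24, 5, 26, 11, 36, 25, 16, 9, 4, 1.
The distinct values are {0, 1, 4, 5, 6, 7, 9, 11, 16, 17, 19, 20, 23, 24, 25, 26, 28, 30, 35, 36}; there are 20 of them.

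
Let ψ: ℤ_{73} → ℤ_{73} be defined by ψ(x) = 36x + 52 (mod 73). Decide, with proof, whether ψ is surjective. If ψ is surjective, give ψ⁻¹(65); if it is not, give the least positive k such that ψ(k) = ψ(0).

47

Since gcd(36, 73) = 1, 36 is invertible modulo 73. Euclid's algorithm: 73 = 2·36 + 1; back-substituting gives 1 = 71·36 − 35·73, so 36⁻¹ ≡ 71 (mod 73).
For any y ∈ ℤ_{73}, x = 71(y − 52) mod 73 satisfies ψ(x) = 36·71(y − 52) + 52 ≡ y (since 36·71 ≡ 1 mod 73). So every y has a preimage.
Hence ψ is surjective.
Since ψ is surjective, we find ψ⁻¹(65): we need 36x ≡ 65 − 52 ≡ 13 (mod 73). Using 36⁻¹ = 71: x ≡ 71·13 = 923 = 12·73 + 47, so x = 47.
Check: ψ(47) = 36·47 + 52 = 1744 = 23·73 + 65 ≡ 65 (mod 73).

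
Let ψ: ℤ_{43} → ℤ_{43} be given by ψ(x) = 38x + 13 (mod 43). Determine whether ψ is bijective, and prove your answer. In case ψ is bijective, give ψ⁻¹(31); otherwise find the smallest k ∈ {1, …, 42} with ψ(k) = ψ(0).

Recall: ψ is injective if ψ(a) = ψ(b) implies a = b.
Suppose ψ(a) = ψ(b) in ℤ_{43}. Then 38a + 13 ≡ 38b + 13 (mod 43), thus 38(a − b) ≡ 0 (mod 43).
Since gcd(38, 43) = 1, 38 is invertible modulo 43, hence a − b ≡ 0 (mod 43), i.e. a = b.
We now compute 38⁻¹ mod 43 explicitly. Euclid's algorithm: 43 = 1·38 + 5, 38 = 7·5 + 3, 5 = 1·3 + 2, 3 = 1·2 + 1; back-substituting gives 1 = 17·38 − 15·43, so 38⁻¹ ≡ 17 (mod 43).
For any y ∈ ℤ_{43}, x = 17(y − 13) mod 43 satisfies ψ(x) = 38·17(y − 13) + 13 ≡ y (since 38·17 ≡ 1 mod 43). So every y has a preimage.
Hence ψ is bijective.
Since ψ is bijective, we compute ψ⁻¹(31): solve 38x + 13 ≡ 31 (mod 43), i.e. 38x ≡ 18 (mod 43).
Multiplying by 38⁻¹ = 17 gives x ≡ 17·18 = 306 = 7·43 + 5 ≡ 5 (mod 43).
Check: ψ(5) = 38·5 + 13 = 203 = 4·43 + 31 ≡ 31 (mod 43).

5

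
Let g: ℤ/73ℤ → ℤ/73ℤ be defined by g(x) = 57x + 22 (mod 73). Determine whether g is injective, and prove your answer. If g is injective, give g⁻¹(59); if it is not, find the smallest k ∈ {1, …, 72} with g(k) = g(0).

57

Suppose g(x_1) = g(x_2) in ℤ/73ℤ. Then 57x_1 + 22 ≡ 57x_2 + 22 (mod 73), hence 57(x_1 − x_2) ≡ 0 (mod 73).
Since gcd(57, 73) = 1, 57 is invertible modulo 73, hence x_1 − x_2 ≡ 0 (mod 73), i.e. x_1 = x_2.
Hence g is injective.
We now compute 57⁻¹ mod 73 explicitly. Euclid's algorithm: 73 = 1·57 + 16, 57 = 3·16 + 9, 16 = 1·9 + 7, 9 = 1·7 + 2, 7 = 3·2 + 1; back-substituting gives 1 = 41·57 − 32·73, so 57⁻¹ ≡ 41 (mod 73).
Since g is injective, we find g⁻¹(59): we need 57x ≡ 59 − 22 ≡ 37 (mod 73). Using 57⁻¹ = 41: x ≡ 41·37 = 1517 = 20·73 + 57, so x = 57.
Check: g(57) = 57·57 + 22 = 3271 = 44·73 + 59 ≡ 59 (mod 73).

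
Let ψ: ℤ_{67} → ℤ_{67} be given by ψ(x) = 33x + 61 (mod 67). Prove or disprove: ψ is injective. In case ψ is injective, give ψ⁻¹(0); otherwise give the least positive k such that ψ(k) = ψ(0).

55

By definition, ψ is injective when ψ(s) = ψ(t) forces s = t.
If ψ(s) = ψ(t), then 33s ≡ 33t (mod 67). Because gcd(33, 67) = 1, we may cancel 33 to get s ≡ t (mod 67).
Therefore ψ is injective.
We now compute 33⁻¹ mod 67 explicitly. Euclid's algorithm: 67 = 2·33 + 1; back-substituting gives 1 = 65·33 − 32·67, so 33⁻¹ ≡ 65 (mod 67).
Since ψ is injective, we find ψ⁻¹(0): we need 33x ≡ 0 − 61 ≡ 6 (mod 67). Using 33⁻¹ = 65: x ≡ 65·6 = 390 = 5·67 + 55, so x = 55.
Check: ψ(55) = 33·55 + 61 = 1876 = 28·67 + 0 ≡ 0 (mod 67).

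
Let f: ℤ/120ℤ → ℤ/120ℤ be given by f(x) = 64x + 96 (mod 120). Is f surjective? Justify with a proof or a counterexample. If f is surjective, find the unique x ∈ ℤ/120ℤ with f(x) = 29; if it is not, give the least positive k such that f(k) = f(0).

Since gcd(64, 120) = 8, we have 64x ≡ 0 (mod 8) for all x, so f(x) ≡ 0 (mod 8).
But 1 ≢ 0 (mod 8), so 1 ∈ ℤ/120ℤ has no preimage. Therefore f is not surjective.
Since f is not surjective, we find the least positive k with f(k) = f(0): this means 64k ≡ 0 (mod 120), i.e. 120 ∣ 64k. Since gcd(64, 120) = 8, dividing through by 8 this holds exactly when 15 ∣ 8k, and as gcd(8, 15) = 1, exactly when 15 ∣ k.
The smallest positive such k is 15.

15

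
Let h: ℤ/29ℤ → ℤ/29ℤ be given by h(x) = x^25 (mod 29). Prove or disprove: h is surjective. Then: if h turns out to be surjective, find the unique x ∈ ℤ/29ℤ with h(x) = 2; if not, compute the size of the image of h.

19

Since 29 is prime, the nonzero elements of ℤ/29ℤ form a cyclic group of order 28.
As gcd(25, 28) = 1, raising to the 25th power is a bijection on this group: if u^25 ≡ v^25 then (uv^{−1})^25 = 1, and the only element of order dividing gcd(25, 28) = 1 is 1, so u = v.
With h(0) = 0 this makes h injective on all of ℤ/29ℤ, hence bijective (finite equal-size domain and codomain). In particular h is surjective.
Since h is surjective, we find the preimage of 2. The inverse of x ↦ x^25 on (ℤ/29ℤ)^× is x ↦ x^9, because 25·9 = 225 = 8·28 + 1 ≡ 1 (mod 28) and x^{28} = 1 for x ≠ 0 (Fermat). So h⁻¹(2) = 2^9 mod 29.
Repeated squaring mod 29: 2^1 ≡ 2, 2^2 ≡ 2² = 4, 2^4 ≡ 4² = 16, 2^8 ≡ 16² = 256 ≡ 24. Since 9 = 8 + 1, 2^9 ≡ 24·2: 24·2 = 48 ≡ 19. So 2^9 ≡ 19 (mod 29).
Hence h⁻¹(2) = 19.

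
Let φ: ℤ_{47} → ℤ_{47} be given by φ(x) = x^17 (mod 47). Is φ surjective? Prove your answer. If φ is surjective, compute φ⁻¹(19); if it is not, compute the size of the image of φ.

Since 47 is prime, the nonzero elements of ℤ_{47} form a cyclic group of order 46.
As gcd(17, 46) = 1, raising to the 17th power is a bijection on this group: if s^17 ≡ t^17 then (st^{−1})^17 = 1, and the only element of order dividing gcd(17, 46) = 1 is 1, so s = t.
With φ(0) = 0 this makes φ injective on all of ℤ_{47}, hence bijective (finite equal-size domain and codomain). In particular φ is surjective.
Since φ is surjective, we find the preimage of 19. The inverse of x ↦ x^17 on (ℤ_{47})^× is x ↦ x^19, because 17·19 = 323 = 7·46 + 1 ≡ 1 (mod 46) and x^{46} = 1 for x ≠ 0 (Fermat). So φ⁻¹(19) = 19^19 mod 47.
Repeated squaring mod 47: 19^1 ≡ 19, 19^2 ≡ 19² = 361 ≡ 32, 19^4 ≡ 32² = 1024 ≡ 37, 19^8 ≡ 37² = 1369 ≡ 6, 19^16 ≡ 6² = 36. Since 19 = 16 + 2 + 1, 19^19 ≡ 36·32·19: 36·32 = 1152 ≡ 24, then 24·19 = 456 ≡ 33. So 19^19 ≡ 33 (mod 47).
Hence φ⁻¹(19) = 33.

33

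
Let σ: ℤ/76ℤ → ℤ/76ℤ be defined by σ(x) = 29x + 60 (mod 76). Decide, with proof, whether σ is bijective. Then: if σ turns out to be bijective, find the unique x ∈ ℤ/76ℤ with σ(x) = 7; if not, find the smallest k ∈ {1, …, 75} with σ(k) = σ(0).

If σ(s) = σ(t), then 29s ≡ 29t (mod 76). Because gcd(29, 76) = 1, we may cancel 29 to get s ≡ t (mod 76).
We now compute 29⁻¹ mod 76 explicitly. Euclid's algorithm: 76 = 2·29 + 18, 29 = 1·18 + 11, 18 = 1·11 + 7, 11 = 1·7 + 4, 7 = 1·4 + 3, 4 = 1·3 + 1; back-substituting gives 1 = 21·29 − 8·76, so 29⁻¹ ≡ 21 (mod 76).
Then y ↦ 21(y − 60) is a two-sided inverse to σ, so every y ∈ ℤ/76ℤ has a preimage.
Hence σ is bijective.
Since σ is bijective, we compute σ⁻¹(7): solve 29x + 60 ≡ 7 (mod 76), i.e. 29x ≡ 23 (mod 76).
Multiplying by 29⁻¹ = 21 gives x ≡ 21·23 = 483 = 6·76 + 27 ≡ 27 (mod 76).
Check: σ(27) = 29·27 + 60 = 843 = 11·76 + 7 ≡ 7 (mod 76).

27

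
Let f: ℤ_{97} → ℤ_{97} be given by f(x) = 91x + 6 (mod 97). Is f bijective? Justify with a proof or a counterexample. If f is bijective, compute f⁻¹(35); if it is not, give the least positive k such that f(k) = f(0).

76

By definition, f is injective when f(u) = f(v) forces u = v.
Suppose f(u) = f(v) in ℤ_{97}. Then 91u + 6 ≡ 91v + 6 (mod 97), thus 91(u − v) ≡ 0 (mod 97).
Since gcd(91, 97) = 1, 91 is invertible modulo 97, therefore u − v ≡ 0 (mod 97), i.e. u = v.
We now compute 91⁻¹ mod 97 explicitly. Euclid's algorithm: 97 = 1·91 + 6, 91 = 15·6 + 1; back-substituting gives 1 = 16·91 − 15·97, so 91⁻¹ ≡ 16 (mod 97).
For any y ∈ ℤ_{97}, x = 16(y − 6) mod 97 satisfies f(x) = 91·16(y − 6) + 6 ≡ y (since 91·16 ≡ 1 mod 97). So every y has a preimage.
Therefore f is bijective.
Since f is bijective, we compute f⁻¹(35): solve 91x + 6 ≡ 35 (mod 97), i.e. 91x ≡ 29 (mod 97).
Multiplying by 91⁻¹ = 16 gives x ≡ 16·29 = 464 = 4·97 + 76 ≡ 76 (mod 97).
Check: f(76) = 91·76 + 6 = 6922 = 71·97 + 35 ≡ 35 (mod 97).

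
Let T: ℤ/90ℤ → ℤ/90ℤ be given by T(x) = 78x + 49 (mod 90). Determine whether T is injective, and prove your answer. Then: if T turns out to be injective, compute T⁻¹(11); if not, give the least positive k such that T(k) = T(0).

15

We have gcd(78, 90) = 6 > 1. Taking u = 0 and v = 15: T(0) = 49 and T(15) = 78·15 + 49 = 1219 ≡ 49 (mod 90).
So T(0) = T(15) while 0 ≠ 15, thus T is not injective.
Since T is not injective, we find the least positive k with T(k) = T(0): this means 78k ≡ 0 (mod 90), i.e. 90 ∣ 78k. Since gcd(78, 90) = 6, dividing through by 6 this holds exactly when 15 ∣ 13k, and as gcd(13, 15) = 1, exactly when 15 ∣ k.
The smallest positive such k is 15.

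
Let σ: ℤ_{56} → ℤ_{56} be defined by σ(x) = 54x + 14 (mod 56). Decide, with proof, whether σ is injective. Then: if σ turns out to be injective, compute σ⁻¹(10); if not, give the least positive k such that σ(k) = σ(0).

Recall that σ is injective when σ(x_1) = σ(x_2) forces x_1 = x_2.
We have gcd(54, 56) = 2 > 1. Taking x_1 = 0 and x_2 = 28: σ(0) = 14 and σ(28) = 54·28 + 14 = 1526 ≡ 14 (mod 56).
So σ(0) = σ(28) while 0 ≠ 28, hence σ is not injective.
Since σ is not injective, we find the least positive k with σ(k) = σ(0): this means 54k ≡ 0 (mod 56), i.e. 56 ∣ 54k. Since gcd(54, 56) = 2, dividing through by 2 this holds exactly when 28 ∣ 27k, and as gcd(27, 28) = 1, exactly when 28 ∣ k.
The smallest positive such k is 28.

28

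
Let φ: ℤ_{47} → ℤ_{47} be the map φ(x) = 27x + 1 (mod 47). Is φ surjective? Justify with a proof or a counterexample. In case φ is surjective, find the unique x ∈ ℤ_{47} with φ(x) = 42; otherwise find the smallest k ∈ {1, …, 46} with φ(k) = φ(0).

5

Since gcd(27, 47) = 1, 27 is invertible modulo 47. Euclid's algorithm: 47 = 1·27 + 20, 27 = 1·20 + 7, 20 = 2·7 + 6, 7 = 1·6 + 1; back-substituting gives 1 = 7·27 − 4·47, so 27⁻¹ ≡ 7 (mod 47).
Then y ↦ 7(y − 1) is a two-sided inverse to φ, so every y ∈ ℤ_{47} has a preimage.
Hence φ is surjective.
Since φ is surjective, we compute φ⁻¹(42): solve 27x + 1 ≡ 42 (mod 47), i.e. 27x ≡ 41 (mod 47).
Multiplying by 27⁻¹ = 7 gives x ≡ 7·41 = 287 = 6·47 + 5 ≡ 5 (mod 47).
Check: φ(5) = 27·5 + 1 = 136 = 2·47 + 42 ≡ 42 (mod 47).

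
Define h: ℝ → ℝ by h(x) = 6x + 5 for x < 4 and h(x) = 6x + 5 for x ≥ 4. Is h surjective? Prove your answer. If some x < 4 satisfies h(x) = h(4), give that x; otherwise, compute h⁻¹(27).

Both pieces are strictly increasing (slopes 6 and 6), so each is injective on its own interval.
The left piece maps (−∞, 4) onto (−∞, 29); the right piece maps [4, ∞) onto [29, ∞).
These images together cover ℝ, so h is surjective.
Because the two images are disjoint, no x < 4 has h(x) = h(4), so we compute h⁻¹(27): 27 lies in (−∞, 29), so solve 6x + 5 = 27: x = (27 − 5)/6 = 11/3.

11/3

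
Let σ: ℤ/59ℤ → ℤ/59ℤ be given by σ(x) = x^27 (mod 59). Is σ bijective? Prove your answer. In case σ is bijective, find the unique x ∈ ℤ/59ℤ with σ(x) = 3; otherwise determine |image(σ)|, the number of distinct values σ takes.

16

Since 59 is prime, the nonzero elements of ℤ/59ℤ form a cyclic group of order 58.
As gcd(27, 58) = 1, raising to the 27th power is a bijection on this group: if u^27 ≡ v^27 then (uv^{−1})^27 = 1, and the only element of order dividing gcd(27, 58) = 1 is 1, so u = v.
With σ(0) = 0 this makes σ injective on all of ℤ/59ℤ, hence bijective (finite equal-size domain and codomain). In particular σ is bijective.
Since σ is bijective, we find the preimage of 3. The inverse of x ↦ x^27 on (ℤ/59ℤ)^× is x ↦ x^43, because 27·43 = 1161 = 20·58 + 1 ≡ 1 (mod 58) and x^{58} = 1 for x ≠ 0 (Fermat). So σ⁻¹(3) = 3^43 mod 59.
Repeated squaring mod 59: 3^1 ≡ 3, 3^2 ≡ 3² = 9, 3^4 ≡ 9² = 81 ≡ 22, 3^8 ≡ 22² = 484 ≡ 12, 3^16 ≡ 12² = 144 ≡ 26, 3^32 ≡ 26² = 676 ≡ 27. Since 43 = 32 + 8 + 2 + 1, 3^43 ≡ 27·12·9·3: 27·12 = 324 ≡ 29, then 29·9 = 261 ≡ 25, then 25·3 = 75 ≡ 16. So 3^43 ≡ 16 (mod 59).
Hence σ⁻¹(3) = 16.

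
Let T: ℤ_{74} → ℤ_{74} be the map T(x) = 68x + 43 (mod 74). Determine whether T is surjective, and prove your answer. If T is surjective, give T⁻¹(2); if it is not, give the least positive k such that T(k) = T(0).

Recall: T is surjective if every y in the codomain equals T(x) for some x in the domain.
Since gcd(68, 74) = 2, we have 68x ≡ 0 (mod 2) for all x, so T(x) ≡ 1 (mod 2).
But 0 ≢ 1 (mod 2), so 0 ∈ ℤ_{74} has no preimage. Hence T is not surjective.
Since T is not surjective, we find the least positive k with T(k) = T(0): this means 68k ≡ 0 (mod 74), i.e. 74 ∣ 68k. Since gcd(68, 74) = 2, dividing through by 2 this holds exactly when 37 ∣ 34k, and as gcd(34, 37) = 1, exactly when 37 ∣ k.
The smallest positive such k is 37.

37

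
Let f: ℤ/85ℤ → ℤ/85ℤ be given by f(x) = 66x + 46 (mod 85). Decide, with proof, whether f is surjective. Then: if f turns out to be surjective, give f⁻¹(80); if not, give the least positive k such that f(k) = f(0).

34

Since gcd(66, 85) = 1, 66 is invertible modulo 85. Euclid's algorithm: 85 = 1·66 + 19, 66 = 3·19 + 9, 19 = 2·9 + 1; back-substituting gives 1 = 76·66 − 59·85, so 66⁻¹ ≡ 76 (mod 85).
For any y ∈ ℤ/85ℤ, x = 76(y − 46) mod 85 satisfies f(x) = 66·76(y − 46) + 46 ≡ y (since 66·76 ≡ 1 mod 85). So every y has a preimage.
Thus f is surjective.
Since f is surjective, we compute f⁻¹(80): solve 66x + 46 ≡ 80 (mod 85), i.e. 66x ≡ 34 (mod 85).
Multiplying by 66⁻¹ = 76 gives x ≡ 76·34 = 2584 = 30·85 + 34 ≡ 34 (mod 85).
Check: f(34) = 66·34 + 46 = 2290 = 26·85 + 80 ≡ 80 (mod 85).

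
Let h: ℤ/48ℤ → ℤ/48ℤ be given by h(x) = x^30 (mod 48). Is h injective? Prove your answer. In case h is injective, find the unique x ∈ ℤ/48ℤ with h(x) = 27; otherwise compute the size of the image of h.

6

h(2): Repeated squaring mod 48: 2^1 ≡ 2, 2^2 ≡ 2² = 4, 2^4 ≡ 4² = 16, 2^8 ≡ 16² = 256 ≡ 16, 2^16 ≡ 16² = 256 ≡ 16. Since 30 = 16 + 8 + 4 + 2, 2^30 ≡ 16·16·16·4: 16·16 = 256 ≡ 16, then 16·16 = 256 ≡ 16, then 16·4 = 64 ≡ 16. So 2^30 ≡ 16 (mod 48).
h(4): Repeated squaring mod 48: 4^1 ≡ 4, 4^2 ≡ 4² = 16, 4^4 ≡ 16² = 256 ≡ 16, 4^8 ≡ 16² = 256 ≡ 16, 4^16 ≡ 16² = 256 ≡ 16. Since 30 = 16 + 8 + 4 + 2, 4^30 ≡ 16·16·16·16: 16·16 = 256 ≡ 16, then 16·16 = 256 ≡ 16, then 16·16 = 256 ≡ 16. So 4^30 ≡ 16 (mod 48).
So h(2) = h(4) = 16 while 2 ≠ 4, hence h is not injective.
Since h is not injective, we determine |image(h)|. Computing x^30 mod 48 for each x (by repeated squaring, reducing mod 48 at every step), the values h(0), h(1), …, h(47) are: 0, 1, 16, 9, 16, 25, 0, 1, 16, 33, 16, 25, 0, 25, 16, 33, 16, 1, 0, 25, 16, 9, 16, 1, 0, 1, 16, 9, 16, 25, 0, 1, 16, 33, 16, 25, 0, 25, 16, 33, 16, 1, 0, 25, 16, 9, 16, 1.
The distinct values are {0, 1, 9, 16, 25, 33}; there are 6 of them.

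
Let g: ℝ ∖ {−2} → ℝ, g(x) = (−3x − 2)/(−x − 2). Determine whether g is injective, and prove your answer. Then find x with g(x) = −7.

-8/5

Suppose g(a) = g(b). Cross-multiplying: (−3a − 2)(−b − 2) = (−3b − 2)(−a − 2).
Expanding both sides and cancelling the symmetric terms leaves 4·(a − b) = 0. Since 4 ≠ 0, a = b. So g is injective.
Solving g(x) = −7: cross-multiplying gives −3x − 2 = −7(−x − 2), which rearranges to −10x = 16, so x = −8/5.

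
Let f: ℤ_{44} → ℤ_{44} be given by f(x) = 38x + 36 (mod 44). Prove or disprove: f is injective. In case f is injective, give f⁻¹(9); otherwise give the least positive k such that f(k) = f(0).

We have gcd(38, 44) = 2 > 1. Taking s = 0 and t = 22: f(0) = 36 and f(22) = 38·22 + 36 = 872 ≡ 36 (mod 44).
So f(0) = f(22) while 0 ≠ 22, so f is not injective.
Since f is not injective, we find the least positive k with f(k) = f(0): this means 38k ≡ 0 (mod 44), i.e. 44 ∣ 38k. Since gcd(38, 44) = 2, dividing through by 2 this holds exactly when 22 ∣ 19k, and as gcd(19, 22) = 1, exactly when 22 ∣ k.
The smallest positive such k is 22.

22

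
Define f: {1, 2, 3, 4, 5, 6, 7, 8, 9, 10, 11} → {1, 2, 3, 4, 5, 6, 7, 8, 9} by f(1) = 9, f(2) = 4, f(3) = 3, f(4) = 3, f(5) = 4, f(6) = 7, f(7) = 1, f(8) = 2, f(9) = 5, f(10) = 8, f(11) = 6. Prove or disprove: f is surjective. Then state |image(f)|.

Every element of the codomain has a preimage: 1 = f(7), 2 = f(8), 3 = f(3), 4 = f(2), 5 = f(9), 6 = f(11), 7 = f(6), 8 = f(10), 9 = f(1).
Hence f is surjective.
The image of f is {1, 2, 3, 4, 5, 6, 7, 8, 9}, which has 9 elements.

9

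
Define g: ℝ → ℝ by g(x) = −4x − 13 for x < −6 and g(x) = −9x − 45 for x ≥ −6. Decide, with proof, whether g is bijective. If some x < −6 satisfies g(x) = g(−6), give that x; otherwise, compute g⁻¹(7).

-52/9

Both pieces are strictly decreasing (slopes −4 and −9), so each is injective on its own interval.
The left piece maps (−∞, −6) onto (11, ∞); the right piece maps [−6, ∞) onto (−∞, 9].
The images leave a gap (11 has no preimage), so g is not surjective, hence not bijective.
Because the two images are disjoint, no x < −6 has g(x) = g(−6), so we compute g⁻¹(7): 7 lies in (−∞, 9], so solve −9x − 45 = 7: x = (7 + 45)/(−9) = −52/9.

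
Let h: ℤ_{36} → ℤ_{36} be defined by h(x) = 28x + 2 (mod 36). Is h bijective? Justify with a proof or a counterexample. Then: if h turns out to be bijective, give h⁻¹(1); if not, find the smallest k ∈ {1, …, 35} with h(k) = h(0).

9

Recall: h is injective when h(u) = h(v) forces u = v.
We have gcd(28, 36) = 4 > 1. Taking u = 0 and v = 9: h(0) = 2 and h(9) = 28·9 + 2 = 254 ≡ 2 (mod 36).
So h(0) = h(9) while 0 ≠ 9, thus h is not injective, hence not bijective.
Since h is not bijective, we find the least positive k with h(k) = h(0): this means 28k ≡ 0 (mod 36), i.e. 36 ∣ 28k. Since gcd(28, 36) = 4, dividing through by 4 this holds exactly when 9 ∣ 7k, and as gcd(7, 9) = 1, exactly when 9 ∣ k.
The smallest positive such k is 9.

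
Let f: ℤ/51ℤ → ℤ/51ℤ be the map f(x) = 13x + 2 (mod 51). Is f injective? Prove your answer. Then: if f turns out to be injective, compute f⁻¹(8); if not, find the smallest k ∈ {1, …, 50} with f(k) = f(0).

Recall that f is injective when f(s) = f(t) forces s = t.
Suppose f(s) = f(t) in ℤ/51ℤ. Then 13s + 2 ≡ 13t + 2 (mod 51), thus 13(s − t) ≡ 0 (mod 51).
Since gcd(13, 51) = 1, 13 is invertible modulo 51, hence s − t ≡ 0 (mod 51), i.e. s = t.
Hence f is injective.
We now compute 13⁻¹ mod 51 explicitly. Euclid's algorithm: 51 = 3·13 + 12, 13 = 1·12 + 1; back-substituting gives 1 = 4·13 − 1·51, so 13⁻¹ ≡ 4 (mod 51).
Since f is injective, we compute f⁻¹(8): solve 13x + 2 ≡ 8 (mod 51), i.e. 13x ≡ 6 (mod 51).
Multiplying by 13⁻¹ = 4 gives x ≡ 4·6 = 24 ≡ 24 (mod 51).
Check: f(24) = 13·24 + 2 = 314 = 6·51 + 8 ≡ 8 (mod 51).

24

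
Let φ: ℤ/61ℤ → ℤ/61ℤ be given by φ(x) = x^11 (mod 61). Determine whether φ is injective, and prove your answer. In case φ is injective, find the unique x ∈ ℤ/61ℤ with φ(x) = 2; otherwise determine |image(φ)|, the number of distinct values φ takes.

35

Since 61 is prime, the nonzero elements of ℤ/61ℤ form a cyclic group of order 60.
As gcd(11, 60) = 1, raising to the 11th power is a bijection on this group: if a^11 ≡ b^11 then (ab^{−1})^11 = 1, and the only element of order dividing gcd(11, 60) = 1 is 1, so a = b.
With φ(0) = 0 this makes φ injective on all of ℤ/61ℤ, hence bijective (finite equal-size domain and codomain). In particular φ is injective.
Since φ is injective, we find the preimage of 2. The inverse of x ↦ x^11 on (ℤ/61ℤ)^× is x ↦ x^11, because 11·11 = 121 = 2·60 + 1 ≡ 1 (mod 60) and x^{60} = 1 for x ≠ 0 (Fermat). So φ⁻¹(2) = 2^11 mod 61.
Repeated squaring mod 61: 2^1 ≡ 2, 2^2 ≡ 2² = 4, 2^4 ≡ 4² = 16, 2^8 ≡ 16² = 256 ≡ 12. Since 11 = 8 + 2 + 1, 2^11 ≡ 12·4·2: 12·4 = 48, then 48·2 = 96 ≡ 35. So 2^11 ≡ 35 (mod 61).
Hence φ⁻¹(2) = 35.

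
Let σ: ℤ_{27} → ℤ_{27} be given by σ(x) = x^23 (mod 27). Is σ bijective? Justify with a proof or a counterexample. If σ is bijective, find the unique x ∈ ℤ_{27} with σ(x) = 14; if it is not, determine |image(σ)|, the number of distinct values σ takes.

19

σ(0) = 0^23 = 0.
σ(3): Repeated squaring mod 27: 3^1 ≡ 3, 3^2 ≡ 3² = 9, 3^4 ≡ 9² = 81 ≡ 0, 3^8 ≡ 0² = 0, 3^16 ≡ 0² = 0. Since 23 = 16 + 4 + 2 + 1, 3^23 ≡ 0·0·9·3: 0·0 = 0, then 0·9 = 0, then 0·3 = 0. So 3^23 ≡ 0 (mod 27).
So σ(0) = σ(3) = 0 while 0 ≠ 3, so σ is not injective, hence not bijective.
Since σ is not bijective, we determine |image(σ)|. Computing x^23 mod 27 for each x (by repeated squaring, reducing mod 27 at every step), the values σ(0), σ(1), …, σ(26) are: 0, 1, 5, 0, 25, 20, 0, 13, 17, 0, 19, 23, 0, 16, 11, 0, 4, 8, 0, 10, 14, 0, 7, 2, 0, 22, 26.
The distinct values are {0, 1, 2, 4, 5, 7, 8, 10, 11, 13, 14, 16, 17, 19, 20, 22, 23, 25, 26}; there are 19 of them.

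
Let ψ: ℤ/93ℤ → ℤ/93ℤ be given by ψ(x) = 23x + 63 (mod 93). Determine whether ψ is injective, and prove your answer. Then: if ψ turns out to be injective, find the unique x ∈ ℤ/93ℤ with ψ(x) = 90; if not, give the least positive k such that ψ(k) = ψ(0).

78

If ψ(x_1) = ψ(x_2), then 23x_1 ≡ 23x_2 (mod 93). Because gcd(23, 93) = 1, we may cancel 23 to get x_1 ≡ x_2 (mod 93).
Therefore ψ is injective.
We now compute 23⁻¹ mod 93 explicitly. Euclid's algorithm: 93 = 4·23 + 1; back-substituting gives 1 = 89·23 − 22·93, so 23⁻¹ ≡ 89 (mod 93).
Since ψ is injective, we find ψ⁻¹(90): we need 23x ≡ 90 − 63 ≡ 27 (mod 93). Using 23⁻¹ = 89: x ≡ 89·27 = 2403 = 25·93 + 78, so x = 78.
Check: ψ(78) = 23·78 + 63 = 1857 = 19·93 + 90 ≡ 90 (mod 93).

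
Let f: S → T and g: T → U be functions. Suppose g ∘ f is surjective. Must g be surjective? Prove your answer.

surjective

Let c ∈ U. Since g ∘ f is surjective, some a ∈ S has g(f(a)) = c. Then b = f(a) ∈ T satisfies g(b) = c. So g is surjective.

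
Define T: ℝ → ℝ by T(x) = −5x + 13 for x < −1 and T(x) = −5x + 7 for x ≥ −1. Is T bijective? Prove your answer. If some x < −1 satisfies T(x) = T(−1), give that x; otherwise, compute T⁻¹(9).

Both pieces are strictly decreasing (slopes −5 and −5), so each is injective on its own interval.
The left piece maps (−∞, −1) onto (18, ∞); the right piece maps [−1, ∞) onto (−∞, 12].
The images leave a gap (18 has no preimage), so T is not surjective, hence not bijective.
Because the two images are disjoint, no x < −1 has T(x) = T(−1), so we compute T⁻¹(9): 9 lies in (−∞, 12], so solve −5x + 7 = 9: x = (9 − 7)/(−5) = −2/5.

-2/5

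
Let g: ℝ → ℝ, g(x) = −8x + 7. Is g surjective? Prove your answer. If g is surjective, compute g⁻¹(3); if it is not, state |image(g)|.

For any y ∈ ℝ, x = (y − 7)/(−8) satisfies g(x) = y.
Thus g is surjective.
Since g is surjective, we compute g⁻¹(3) = (3 − 7)/(−8) = 1/2.

1/2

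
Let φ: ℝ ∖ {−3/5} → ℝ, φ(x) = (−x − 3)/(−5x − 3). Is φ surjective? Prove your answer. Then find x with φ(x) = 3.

If φ(x) = 1/5, cross-multiplying gives −5(−x − 3) = −1(−5x − 3), which simplifies to 15 = 3 — false.  So 1/5 has no preimage and φ is not surjective.
Solving φ(x) = 3: cross-multiplying gives −x − 3 = 3(−5x − 3), which rearranges to 14x = −6, so x = −3/7.

-3/7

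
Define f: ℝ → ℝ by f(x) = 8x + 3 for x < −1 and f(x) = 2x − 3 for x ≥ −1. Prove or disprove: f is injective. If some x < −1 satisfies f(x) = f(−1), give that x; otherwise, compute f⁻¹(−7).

-5/4

Both pieces are strictly increasing (slopes 8 and 2), so each is injective on its own interval.
The left piece maps (−∞, −1) onto (−∞, −5); the right piece maps [−1, ∞) onto [−5, ∞).
These images are disjoint, so no value is attained by both pieces. Thus f is injective.
Because the two images are disjoint, no x < −1 has f(x) = f(−1), so we compute f⁻¹(−7): −7 lies in (−∞, −5), so solve 8x + 3 = −7: x = (−7 − 3)/8 = −5/4.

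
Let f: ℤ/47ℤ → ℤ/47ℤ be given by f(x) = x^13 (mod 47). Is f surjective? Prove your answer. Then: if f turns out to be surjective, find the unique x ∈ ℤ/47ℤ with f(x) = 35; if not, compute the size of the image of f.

Since 47 is prime, the nonzero elements of ℤ/47ℤ form a cyclic group of order 46.
As gcd(13, 46) = 1, raising to the 13th power is a bijection on this group: if x_1^13 ≡ x_2^13 then (x_1x_2^{−1})^13 = 1, and the only element of order dividing gcd(13, 46) = 1 is 1, so x_1 = x_2.
With f(0) = 0 this makes f injective on all of ℤ/47ℤ, hence bijective (finite equal-size domain and codomain). In particular f is surjective.
Since f is surjective, we find the preimage of 35. The inverse of x ↦ x^13 on (ℤ/47ℤ)^× is x ↦ x^39, because 13·39 = 507 = 11·46 + 1 ≡ 1 (mod 46) and x^{46} = 1 for x ≠ 0 (Fermat). So f⁻¹(35) = 35^39 mod 47.
Repeated squaring mod 47: 35^1 ≡ 35, 35^2 ≡ 35² = 1225 ≡ 3, 35^4 ≡ 3² = 9, 35^8 ≡ 9² = 81 ≡ 34, 35^16 ≡ 34² = 1156 ≡ 28, 35^32 ≡ 28² = 784 ≡ 32. Since 39 = 32 + 4 + 2 + 1, 35^39 ≡ 32·9·3·35: 32·9 = 288 ≡ 6, then 6·3 = 18, then 18·35 = 630 ≡ 19. So 35^39 ≡ 19 (mod 47).
Hence f⁻¹(35) = 19.

19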